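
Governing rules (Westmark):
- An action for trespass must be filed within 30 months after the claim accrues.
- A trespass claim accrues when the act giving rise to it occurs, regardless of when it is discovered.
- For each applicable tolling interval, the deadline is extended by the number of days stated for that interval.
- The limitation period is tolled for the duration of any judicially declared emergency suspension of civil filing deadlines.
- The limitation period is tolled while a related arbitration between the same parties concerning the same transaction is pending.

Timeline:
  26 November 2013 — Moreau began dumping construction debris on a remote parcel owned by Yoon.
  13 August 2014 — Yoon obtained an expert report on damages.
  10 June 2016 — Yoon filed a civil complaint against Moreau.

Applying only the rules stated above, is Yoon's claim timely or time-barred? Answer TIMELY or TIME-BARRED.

The claim accrued on 26 November 2013, when the wrongful act occurred.
Adding the 30 months base period to 26 November 2013 gives a deadline of 26 May 2016, before any tolling.
The other events in the timeline have no effect on the limitation period under the stated rules.
Yoon filed on 10 June 2016, after the 26 May 2016 deadline, so the action is time-barred.

TIME-BARRED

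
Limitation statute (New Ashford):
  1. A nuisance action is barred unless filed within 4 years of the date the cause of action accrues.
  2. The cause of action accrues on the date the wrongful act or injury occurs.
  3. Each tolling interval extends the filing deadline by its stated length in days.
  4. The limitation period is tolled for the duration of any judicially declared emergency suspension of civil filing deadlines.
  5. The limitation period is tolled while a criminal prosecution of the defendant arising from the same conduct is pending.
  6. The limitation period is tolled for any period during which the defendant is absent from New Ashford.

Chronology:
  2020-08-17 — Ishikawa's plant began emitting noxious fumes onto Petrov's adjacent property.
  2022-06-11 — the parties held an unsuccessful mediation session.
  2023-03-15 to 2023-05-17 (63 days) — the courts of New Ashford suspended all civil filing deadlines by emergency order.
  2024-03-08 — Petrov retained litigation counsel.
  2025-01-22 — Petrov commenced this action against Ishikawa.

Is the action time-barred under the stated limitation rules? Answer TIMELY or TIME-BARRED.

TIME-BARRED

The claim accrued on 2020-08-17, when the wrongful act occurred.
The untolled deadline — 4 years after 2020-08-17 — is 2024-08-17.
Because the emergency suspension of filing deadlines ran from 2023-03-15 to 2023-05-17, the deadline is extended by 63 days to 2024-10-19.
Nothing else in the chronology tolls or restarts the period.
Petrov filed on 2025-01-22, after the 2024-10-19 deadline, so the action is time-barred.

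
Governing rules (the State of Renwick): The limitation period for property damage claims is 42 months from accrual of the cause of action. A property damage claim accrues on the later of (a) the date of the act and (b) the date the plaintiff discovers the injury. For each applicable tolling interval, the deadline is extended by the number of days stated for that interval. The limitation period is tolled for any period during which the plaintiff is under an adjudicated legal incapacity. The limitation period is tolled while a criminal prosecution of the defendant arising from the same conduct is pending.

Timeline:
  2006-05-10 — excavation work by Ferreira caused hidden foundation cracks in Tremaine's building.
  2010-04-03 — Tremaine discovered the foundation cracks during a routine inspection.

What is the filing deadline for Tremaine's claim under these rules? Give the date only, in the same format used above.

2013-10-03

Because discovery on 2010-04-03 post-dates the 2006-05-10 act, accrual under the later-of rule falls on 2010-04-03.
42 months from 2010-04-03 is 2013-10-03.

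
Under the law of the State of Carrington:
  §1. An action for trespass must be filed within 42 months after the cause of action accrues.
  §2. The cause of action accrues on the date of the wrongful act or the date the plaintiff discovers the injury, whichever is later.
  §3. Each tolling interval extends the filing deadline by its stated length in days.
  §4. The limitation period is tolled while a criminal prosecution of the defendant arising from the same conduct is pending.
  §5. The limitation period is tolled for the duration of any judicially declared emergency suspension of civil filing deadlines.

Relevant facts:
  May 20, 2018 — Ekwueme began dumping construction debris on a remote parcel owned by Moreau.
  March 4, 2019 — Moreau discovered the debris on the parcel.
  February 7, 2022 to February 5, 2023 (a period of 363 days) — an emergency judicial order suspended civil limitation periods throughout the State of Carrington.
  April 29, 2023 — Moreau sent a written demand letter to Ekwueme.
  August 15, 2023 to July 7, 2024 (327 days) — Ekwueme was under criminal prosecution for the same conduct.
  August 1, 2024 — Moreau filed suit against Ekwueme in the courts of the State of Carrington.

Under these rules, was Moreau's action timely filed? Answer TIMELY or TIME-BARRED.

TIME-BARRED

Taking the later of the act (May 20, 2018) and discovery (March 4, 2019), the claim accrued on March 4, 2019.
42 months from March 4, 2019 is September 4, 2022.
The emergency suspension of filing deadlines from February 7, 2022 to February 5, 2023 tolled the period for 363 days, extending the deadline to September 2, 2023.
The period was tolled for 327 days by the pending criminal prosecution (August 15, 2023 to July 7, 2024), pushing the deadline to July 25, 2024.
Nothing else in the chronology tolls or restarts the period.
Filing on August 1, 2024 missed the July 25, 2024 deadline — the action is time-barred.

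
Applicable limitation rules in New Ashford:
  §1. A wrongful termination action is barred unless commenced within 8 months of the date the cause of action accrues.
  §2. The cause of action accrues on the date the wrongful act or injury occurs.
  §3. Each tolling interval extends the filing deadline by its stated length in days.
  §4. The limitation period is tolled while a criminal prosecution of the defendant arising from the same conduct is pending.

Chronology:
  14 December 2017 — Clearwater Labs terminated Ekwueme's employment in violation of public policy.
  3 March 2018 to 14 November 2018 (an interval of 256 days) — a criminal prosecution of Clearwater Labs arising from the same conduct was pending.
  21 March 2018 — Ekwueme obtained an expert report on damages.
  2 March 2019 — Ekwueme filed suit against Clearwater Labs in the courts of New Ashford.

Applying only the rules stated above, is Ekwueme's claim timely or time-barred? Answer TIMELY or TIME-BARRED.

The cause of action accrued on 14 December 2017, the date of the act.
The untolled deadline — 8 months after 14 December 2017 — is 14 August 2018.
The period was tolled for 256 days by the pending criminal prosecution (3 March 2018 to 14 November 2018), pushing the deadline to 27 April 2019.
None of the other events listed affects the running of the period under the stated rules.
Filing on 2 March 2019 beat the 27 April 2019 deadline — the action is timely.

TIMELY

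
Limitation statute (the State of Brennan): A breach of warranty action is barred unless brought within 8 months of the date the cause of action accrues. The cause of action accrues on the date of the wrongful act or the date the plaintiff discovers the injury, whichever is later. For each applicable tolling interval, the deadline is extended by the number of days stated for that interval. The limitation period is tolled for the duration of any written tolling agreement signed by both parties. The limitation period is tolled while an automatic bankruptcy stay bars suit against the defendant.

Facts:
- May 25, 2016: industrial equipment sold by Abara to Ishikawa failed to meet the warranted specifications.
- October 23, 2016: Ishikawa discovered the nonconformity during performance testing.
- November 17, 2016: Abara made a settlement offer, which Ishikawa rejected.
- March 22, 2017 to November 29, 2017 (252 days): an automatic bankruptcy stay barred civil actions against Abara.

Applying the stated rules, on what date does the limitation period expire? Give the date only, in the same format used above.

March 2, 2018

Because discovery on October 23, 2016 post-dates the May 25, 2016 act, accrual under the later-of rule falls on October 23, 2016.
The untolled deadline — 8 months after October 23, 2016 — is June 23, 2017.
The automatic bankruptcy stay from March 22, 2017 to November 29, 2017 tolled the period for 252 days, extending the deadline to March 2, 2018.
The other events in the timeline have no effect on the limitation period under the stated rules.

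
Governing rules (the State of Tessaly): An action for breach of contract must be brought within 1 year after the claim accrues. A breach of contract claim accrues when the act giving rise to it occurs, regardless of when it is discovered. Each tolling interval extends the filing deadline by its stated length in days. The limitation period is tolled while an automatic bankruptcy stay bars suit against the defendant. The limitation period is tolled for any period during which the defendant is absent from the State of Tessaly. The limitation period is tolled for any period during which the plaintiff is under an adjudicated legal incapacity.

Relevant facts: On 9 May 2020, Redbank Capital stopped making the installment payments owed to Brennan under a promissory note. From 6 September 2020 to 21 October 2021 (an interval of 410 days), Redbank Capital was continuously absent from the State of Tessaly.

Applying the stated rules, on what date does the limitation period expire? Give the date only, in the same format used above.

The claim accrued on 9 May 2020, when the wrongful act occurred.
The untolled deadline — 1 year after 9 May 2020 — is 9 May 2021.
The defendant's absence from the jurisdiction from 6 September 2020 to 21 October 2021 tolled the period for 410 days, extending the deadline to 23 June 2022.

23 June 2022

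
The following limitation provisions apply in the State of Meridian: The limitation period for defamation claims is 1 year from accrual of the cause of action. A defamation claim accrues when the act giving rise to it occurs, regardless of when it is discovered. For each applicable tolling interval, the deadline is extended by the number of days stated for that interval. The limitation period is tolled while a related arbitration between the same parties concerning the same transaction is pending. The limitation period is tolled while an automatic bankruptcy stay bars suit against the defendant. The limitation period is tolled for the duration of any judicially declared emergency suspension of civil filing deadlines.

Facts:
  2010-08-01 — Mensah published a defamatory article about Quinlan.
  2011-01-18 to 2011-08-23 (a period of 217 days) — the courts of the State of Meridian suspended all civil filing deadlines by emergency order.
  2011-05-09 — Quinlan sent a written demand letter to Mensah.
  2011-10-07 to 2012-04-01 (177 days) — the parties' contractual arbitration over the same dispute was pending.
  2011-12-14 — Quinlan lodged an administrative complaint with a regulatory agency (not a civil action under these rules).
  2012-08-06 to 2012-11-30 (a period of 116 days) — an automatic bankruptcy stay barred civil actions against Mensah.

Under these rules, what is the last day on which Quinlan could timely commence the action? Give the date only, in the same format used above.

2012-12-23

The limitation period began to run on 2010-08-01.
1 year from 2010-08-01 is 2011-08-01.
The period was tolled for 217 days by the emergency suspension of filing deadlines (2011-01-18 to 2011-08-23), pushing the deadline to 2012-03-05.
Because the pending related arbitration ran from 2011-10-07 to 2012-04-01, the deadline is extended by 177 days to 2012-08-29.
The period was tolled for 116 days by the automatic bankruptcy stay (2012-08-06 to 2012-11-30), pushing the deadline to 2012-12-23.
None of the other events listed affects the running of the period under the stated rules.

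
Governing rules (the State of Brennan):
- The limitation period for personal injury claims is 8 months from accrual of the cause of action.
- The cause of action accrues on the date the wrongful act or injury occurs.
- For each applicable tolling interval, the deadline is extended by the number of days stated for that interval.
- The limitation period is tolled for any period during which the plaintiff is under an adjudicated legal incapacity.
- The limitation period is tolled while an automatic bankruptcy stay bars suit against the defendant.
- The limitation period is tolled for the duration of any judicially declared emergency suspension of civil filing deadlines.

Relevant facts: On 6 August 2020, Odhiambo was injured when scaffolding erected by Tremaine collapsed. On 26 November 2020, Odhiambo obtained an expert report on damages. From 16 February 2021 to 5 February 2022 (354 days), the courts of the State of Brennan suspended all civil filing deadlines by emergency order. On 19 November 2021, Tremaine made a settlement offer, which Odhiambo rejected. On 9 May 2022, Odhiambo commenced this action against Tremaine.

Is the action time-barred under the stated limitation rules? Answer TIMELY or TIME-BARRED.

The cause of action accrued on 6 August 2020, the date of the act.
Adding the 8 months base period to 6 August 2020 gives a deadline of 6 April 2021, before any tolling.
The period was tolled for 354 days by the emergency suspension of filing deadlines (16 February 2021 to 5 February 2022), pushing the deadline to 26 March 2022.
Nothing else in the chronology tolls or restarts the period.
Filing on 9 May 2022 missed the 26 March 2022 deadline — the action is time-barred.

TIME-BARRED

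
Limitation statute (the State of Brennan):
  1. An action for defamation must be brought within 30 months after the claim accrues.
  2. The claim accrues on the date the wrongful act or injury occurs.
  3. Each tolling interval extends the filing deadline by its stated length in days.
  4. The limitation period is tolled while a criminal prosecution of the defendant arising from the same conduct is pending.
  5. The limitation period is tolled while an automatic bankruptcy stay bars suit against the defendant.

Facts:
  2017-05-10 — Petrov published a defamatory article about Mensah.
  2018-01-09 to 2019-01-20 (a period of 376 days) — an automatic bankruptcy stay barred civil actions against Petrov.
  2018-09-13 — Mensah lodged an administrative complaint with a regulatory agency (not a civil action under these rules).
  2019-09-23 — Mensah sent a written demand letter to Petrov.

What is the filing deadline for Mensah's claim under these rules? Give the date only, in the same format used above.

2020-11-20

The claim accrued on 2017-05-10, when the wrongful act occurred.
Adding the 30 months base period to 2017-05-10 gives a deadline of 2019-11-10, before any tolling.
The automatic bankruptcy stay from 2018-01-09 to 2019-01-20 tolled the period for 376 days, extending the deadline to 2020-11-20.
None of the other events listed affects the running of the period under the stated rules.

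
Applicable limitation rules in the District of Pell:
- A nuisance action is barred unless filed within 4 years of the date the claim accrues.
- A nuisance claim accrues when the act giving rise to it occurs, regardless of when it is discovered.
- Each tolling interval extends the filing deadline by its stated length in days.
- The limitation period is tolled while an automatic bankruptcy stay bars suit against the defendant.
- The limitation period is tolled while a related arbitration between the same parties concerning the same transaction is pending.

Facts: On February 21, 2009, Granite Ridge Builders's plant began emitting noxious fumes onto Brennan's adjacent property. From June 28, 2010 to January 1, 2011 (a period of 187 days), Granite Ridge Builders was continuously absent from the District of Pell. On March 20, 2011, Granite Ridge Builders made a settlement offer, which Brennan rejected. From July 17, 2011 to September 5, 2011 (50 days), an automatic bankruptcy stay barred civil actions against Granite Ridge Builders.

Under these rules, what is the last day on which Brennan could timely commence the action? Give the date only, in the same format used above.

The limitation period began to run on February 21, 2009.
Adding the 4 years base period to February 21, 2009 gives a deadline of February 21, 2013, before any tolling.
Because the automatic bankruptcy stay ran from July 17, 2011 to September 5, 2011, the deadline is extended by 50 days to April 12, 2013.
Although the defendant's absence ran from June 28, 2010 to January 1, 2011, the stated rules do not make that a tolling event, so it is disregarded.
Nothing else in the chronology tolls or restarts the period.

April 12, 2013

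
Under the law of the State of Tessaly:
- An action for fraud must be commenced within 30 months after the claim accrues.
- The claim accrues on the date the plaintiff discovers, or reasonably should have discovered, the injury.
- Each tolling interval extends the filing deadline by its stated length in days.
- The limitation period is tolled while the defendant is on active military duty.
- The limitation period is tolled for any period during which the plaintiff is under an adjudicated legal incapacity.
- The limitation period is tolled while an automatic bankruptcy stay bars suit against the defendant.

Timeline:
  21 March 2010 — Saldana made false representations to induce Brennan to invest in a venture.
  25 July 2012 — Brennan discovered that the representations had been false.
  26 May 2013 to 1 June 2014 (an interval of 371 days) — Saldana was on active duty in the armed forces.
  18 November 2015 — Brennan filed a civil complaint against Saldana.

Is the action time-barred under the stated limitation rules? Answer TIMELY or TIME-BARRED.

Under the discovery rule, the claim accrued on 25 July 2012, when Brennan discovered the injury — not on the 21 March 2010 date of the underlying act.
Adding the 30 months base period to 25 July 2012 gives a deadline of 25 January 2015, before any tolling.
The period was tolled for 371 days by the defendant's active military service (26 May 2013 to 1 June 2014), pushing the deadline to 31 January 2016.
The 18 November 2015 filing precedes the 31 January 2016 deadline; the claim is timely.

TIMELY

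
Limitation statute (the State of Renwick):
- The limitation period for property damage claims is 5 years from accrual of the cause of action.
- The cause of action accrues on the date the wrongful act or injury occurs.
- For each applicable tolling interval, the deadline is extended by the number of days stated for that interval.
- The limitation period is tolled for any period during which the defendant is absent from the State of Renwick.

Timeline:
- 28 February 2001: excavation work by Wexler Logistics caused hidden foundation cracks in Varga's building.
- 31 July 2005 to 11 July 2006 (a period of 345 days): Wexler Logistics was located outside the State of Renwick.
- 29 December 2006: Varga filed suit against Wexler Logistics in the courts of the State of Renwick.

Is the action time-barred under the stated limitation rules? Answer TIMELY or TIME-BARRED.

TIMELY

The cause of action accrued on 28 February 2001, the date of the act.
5 years from 28 February 2001 is 28 February 2006.
Because the defendant's absence from the jurisdiction ran from 31 July 2005 to 11 July 2006, the deadline is extended by 345 days to 8 February 2007.
The 29 December 2006 filing precedes the 8 February 2007 deadline; the claim is timely.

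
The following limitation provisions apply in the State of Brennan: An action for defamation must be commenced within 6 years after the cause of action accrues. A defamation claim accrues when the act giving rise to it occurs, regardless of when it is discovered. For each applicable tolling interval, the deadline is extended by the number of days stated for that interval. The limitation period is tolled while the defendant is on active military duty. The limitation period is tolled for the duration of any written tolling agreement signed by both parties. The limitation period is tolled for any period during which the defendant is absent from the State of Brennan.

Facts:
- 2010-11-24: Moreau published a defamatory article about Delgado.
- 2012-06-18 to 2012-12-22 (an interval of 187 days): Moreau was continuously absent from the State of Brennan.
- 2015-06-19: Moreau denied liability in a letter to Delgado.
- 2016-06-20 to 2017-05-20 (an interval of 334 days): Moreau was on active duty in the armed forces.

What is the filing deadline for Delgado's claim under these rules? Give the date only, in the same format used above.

2018-04-29

The limitation period began to run on 2010-11-24.
Adding the 6 years base period to 2010-11-24 gives a deadline of 2016-11-24, before any tolling.
Because the defendant's absence from the jurisdiction ran from 2012-06-18 to 2012-12-22, the deadline is extended by 187 days to 2017-05-30.
Because the defendant's active military service ran from 2016-06-20 to 2017-05-20, the deadline is extended by 334 days to 2018-04-29.
The other events in the timeline have no effect on the limitation period under the stated rules.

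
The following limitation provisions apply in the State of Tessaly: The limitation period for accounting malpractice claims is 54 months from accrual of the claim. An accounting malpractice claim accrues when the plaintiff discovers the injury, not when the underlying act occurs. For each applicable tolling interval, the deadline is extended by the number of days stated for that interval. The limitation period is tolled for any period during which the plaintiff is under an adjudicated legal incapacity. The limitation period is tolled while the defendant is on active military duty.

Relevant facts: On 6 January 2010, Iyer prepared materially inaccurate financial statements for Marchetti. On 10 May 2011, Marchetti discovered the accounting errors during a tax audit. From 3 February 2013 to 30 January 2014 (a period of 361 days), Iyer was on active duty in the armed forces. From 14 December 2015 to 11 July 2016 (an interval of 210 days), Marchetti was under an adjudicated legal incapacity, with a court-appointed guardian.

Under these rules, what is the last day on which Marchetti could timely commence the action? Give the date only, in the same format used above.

Accrual is tied to discovery, so the period began on 10 May 2011 rather than on 6 January 2010 when the act occurred.
Adding the 54 months base period to 10 May 2011 gives a deadline of 10 November 2015, before any tolling.
Because the defendant's active military service ran from 3 February 2013 to 30 January 2014, the deadline is extended by 361 days to 5 November 2016.
The plaintiff's legal incapacity from 14 December 2015 to 11 July 2016 tolled the period for 210 days, extending the deadline to 3 June 2017.

3 June 2017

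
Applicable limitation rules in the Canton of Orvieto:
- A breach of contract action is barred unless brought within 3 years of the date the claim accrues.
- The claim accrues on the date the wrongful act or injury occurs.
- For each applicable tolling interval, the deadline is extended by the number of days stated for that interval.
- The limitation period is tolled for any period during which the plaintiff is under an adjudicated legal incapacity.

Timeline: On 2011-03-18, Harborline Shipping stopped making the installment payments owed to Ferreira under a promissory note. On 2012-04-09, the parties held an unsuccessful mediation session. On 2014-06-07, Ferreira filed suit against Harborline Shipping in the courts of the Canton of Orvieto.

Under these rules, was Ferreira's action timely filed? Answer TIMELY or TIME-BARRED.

The claim accrued on 2011-03-18, when the wrongful act occurred.
3 years from 2011-03-18 is 2014-03-18.
The other events in the timeline have no effect on the limitation period under the stated rules.
The 2014-06-07 filing falls after the 2014-03-18 deadline; the claim is time-barred.

TIME-BARRED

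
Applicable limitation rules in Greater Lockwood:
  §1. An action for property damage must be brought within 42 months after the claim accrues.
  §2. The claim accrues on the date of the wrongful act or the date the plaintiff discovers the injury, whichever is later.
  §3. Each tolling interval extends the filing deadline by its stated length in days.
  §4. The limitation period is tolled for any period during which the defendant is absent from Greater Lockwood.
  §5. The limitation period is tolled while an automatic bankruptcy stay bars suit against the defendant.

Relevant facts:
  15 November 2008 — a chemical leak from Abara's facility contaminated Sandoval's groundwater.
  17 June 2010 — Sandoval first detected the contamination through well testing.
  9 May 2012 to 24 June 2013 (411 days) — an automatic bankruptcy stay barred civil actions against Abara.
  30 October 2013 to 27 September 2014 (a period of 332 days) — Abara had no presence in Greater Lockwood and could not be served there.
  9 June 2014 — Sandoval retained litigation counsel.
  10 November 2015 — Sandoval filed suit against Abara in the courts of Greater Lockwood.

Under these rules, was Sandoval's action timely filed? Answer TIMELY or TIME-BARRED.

Taking the later of the act (15 November 2008) and discovery (17 June 2010), the claim accrued on 17 June 2010.
42 months from 17 June 2010 is 17 December 2013.
Because the automatic bankruptcy stay ran from 9 May 2012 to 24 June 2013, the deadline is extended by 411 days to 1 February 2015.
The defendant's absence from the jurisdiction from 30 October 2013 to 27 September 2014 tolled the period for 332 days, extending the deadline to 30 December 2015.
None of the other events listed affects the running of the period under the stated rules.
Filing on 10 November 2015 beat the 30 December 2015 deadline — the action is timely.

TIMELY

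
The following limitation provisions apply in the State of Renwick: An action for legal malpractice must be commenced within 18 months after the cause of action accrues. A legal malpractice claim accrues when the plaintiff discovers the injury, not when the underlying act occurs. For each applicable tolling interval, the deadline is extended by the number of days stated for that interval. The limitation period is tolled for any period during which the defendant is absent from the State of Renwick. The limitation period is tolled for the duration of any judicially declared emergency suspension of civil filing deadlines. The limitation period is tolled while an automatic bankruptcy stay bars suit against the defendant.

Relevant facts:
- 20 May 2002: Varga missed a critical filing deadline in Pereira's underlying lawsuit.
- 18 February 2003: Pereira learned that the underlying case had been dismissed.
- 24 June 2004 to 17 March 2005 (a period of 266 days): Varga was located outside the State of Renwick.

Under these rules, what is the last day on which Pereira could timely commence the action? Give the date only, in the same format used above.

Under the discovery rule, the claim accrued on 18 February 2003, when Pereira discovered the injury — not on the 20 May 2002 date of the underlying act.
The untolled deadline — 18 months after 18 February 2003 — is 18 August 2004.
Because the defendant's absence from the jurisdiction ran from 24 June 2004 to 17 March 2005, the deadline is extended by 266 days to 11 May 2005.

11 May 2005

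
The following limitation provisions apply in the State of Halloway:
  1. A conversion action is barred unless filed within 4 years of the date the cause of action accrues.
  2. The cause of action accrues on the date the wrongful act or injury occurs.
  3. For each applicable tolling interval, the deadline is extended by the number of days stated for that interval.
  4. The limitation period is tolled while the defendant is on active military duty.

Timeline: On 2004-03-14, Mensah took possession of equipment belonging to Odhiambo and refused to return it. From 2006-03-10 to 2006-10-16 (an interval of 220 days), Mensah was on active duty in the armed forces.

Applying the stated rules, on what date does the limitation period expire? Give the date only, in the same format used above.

The limitation period began to run on 2004-03-14.
Adding the 4 years base period to 2004-03-14 gives a deadline of 2008-03-14, before any tolling.
The period was tolled for 220 days by the defendant's active military service (2006-03-10 to 2006-10-16), pushing the deadline to 2008-10-20.

2008-10-20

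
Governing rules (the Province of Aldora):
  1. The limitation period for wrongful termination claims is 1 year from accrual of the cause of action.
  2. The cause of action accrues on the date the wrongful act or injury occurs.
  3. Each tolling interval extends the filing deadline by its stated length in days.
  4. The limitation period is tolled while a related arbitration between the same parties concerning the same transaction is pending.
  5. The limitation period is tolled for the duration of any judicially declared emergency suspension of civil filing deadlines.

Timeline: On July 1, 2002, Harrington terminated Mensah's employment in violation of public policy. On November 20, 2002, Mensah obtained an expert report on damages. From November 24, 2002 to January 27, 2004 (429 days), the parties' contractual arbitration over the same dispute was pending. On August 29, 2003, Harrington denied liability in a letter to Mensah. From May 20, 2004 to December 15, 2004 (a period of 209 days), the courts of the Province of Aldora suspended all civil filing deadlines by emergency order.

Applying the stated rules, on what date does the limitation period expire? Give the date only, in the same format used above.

The limitation period began to run on July 1, 2002.
The untolled deadline — 1 year after July 1, 2002 — is July 1, 2003.
The period was tolled for 429 days by the pending related arbitration (November 24, 2002 to January 27, 2004), pushing the deadline to September 2, 2004.
The emergency suspension of filing deadlines from May 20, 2004 to December 15, 2004 tolled the period for 209 days, extending the deadline to March 30, 2005.
Nothing else in the chronology tolls or restarts the period.

March 30, 2005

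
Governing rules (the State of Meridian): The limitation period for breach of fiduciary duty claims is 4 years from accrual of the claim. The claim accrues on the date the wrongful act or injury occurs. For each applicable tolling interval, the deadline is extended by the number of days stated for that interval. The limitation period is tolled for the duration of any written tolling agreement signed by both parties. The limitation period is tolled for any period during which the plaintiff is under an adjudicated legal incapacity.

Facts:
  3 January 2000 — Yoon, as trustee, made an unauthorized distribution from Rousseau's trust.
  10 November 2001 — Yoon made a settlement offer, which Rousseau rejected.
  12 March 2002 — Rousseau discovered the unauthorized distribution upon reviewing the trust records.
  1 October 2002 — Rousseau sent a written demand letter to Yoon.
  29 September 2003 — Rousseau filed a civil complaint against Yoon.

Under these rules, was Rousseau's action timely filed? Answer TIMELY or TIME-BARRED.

Because the rule ties accrual to occurrence, the claim accrued on 3 January 2000, not on the 12 March 2002 discovery date.
4 years from 3 January 2000 is 3 January 2004.
Nothing else in the chronology tolls or restarts the period.
The 29 September 2003 filing precedes the 3 January 2004 deadline; the claim is timely.

TIMELY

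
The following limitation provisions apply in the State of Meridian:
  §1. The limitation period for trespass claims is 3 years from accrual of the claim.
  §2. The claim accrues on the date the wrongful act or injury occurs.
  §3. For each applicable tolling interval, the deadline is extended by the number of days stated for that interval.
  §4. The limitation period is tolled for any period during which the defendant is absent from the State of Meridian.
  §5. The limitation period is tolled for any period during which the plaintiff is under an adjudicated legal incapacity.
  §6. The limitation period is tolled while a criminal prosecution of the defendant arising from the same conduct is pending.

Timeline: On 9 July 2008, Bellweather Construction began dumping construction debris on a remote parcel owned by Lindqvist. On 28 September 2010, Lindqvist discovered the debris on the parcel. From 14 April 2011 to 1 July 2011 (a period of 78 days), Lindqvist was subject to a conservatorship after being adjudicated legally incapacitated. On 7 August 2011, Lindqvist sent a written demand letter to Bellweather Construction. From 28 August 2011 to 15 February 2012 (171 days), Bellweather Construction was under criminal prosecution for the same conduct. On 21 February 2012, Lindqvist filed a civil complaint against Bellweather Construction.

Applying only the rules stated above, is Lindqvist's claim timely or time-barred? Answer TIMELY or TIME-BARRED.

TIMELY

Accrual is governed by the date of the act, so the period began to run on 9 July 2008; the later discovery on 28 September 2010 is irrelevant under the stated rule.
The untolled deadline — 3 years after 9 July 2008 — is 9 July 2011.
The plaintiff's legal incapacity from 14 April 2011 to 1 July 2011 tolled the period for 78 days, extending the deadline to 25 September 2011.
The period was tolled for 171 days by the pending criminal prosecution (28 August 2011 to 15 February 2012), pushing the deadline to 14 March 2012.
The other events in the timeline have no effect on the limitation period under the stated rules.
The 21 February 2012 filing precedes the 14 March 2012 deadline; the claim is timely.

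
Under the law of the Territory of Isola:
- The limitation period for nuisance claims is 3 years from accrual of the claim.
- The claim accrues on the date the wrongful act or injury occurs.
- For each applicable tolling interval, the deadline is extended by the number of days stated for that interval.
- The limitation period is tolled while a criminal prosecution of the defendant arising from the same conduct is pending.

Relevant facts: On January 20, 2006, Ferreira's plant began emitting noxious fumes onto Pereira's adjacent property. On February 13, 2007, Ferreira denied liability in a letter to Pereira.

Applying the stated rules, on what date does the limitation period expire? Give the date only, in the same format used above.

The claim accrued on January 20, 2006, when the wrongful act occurred.
3 years from January 20, 2006 is January 20, 2009.
None of the other events listed affects the running of the period under the stated rules.

January 20, 2009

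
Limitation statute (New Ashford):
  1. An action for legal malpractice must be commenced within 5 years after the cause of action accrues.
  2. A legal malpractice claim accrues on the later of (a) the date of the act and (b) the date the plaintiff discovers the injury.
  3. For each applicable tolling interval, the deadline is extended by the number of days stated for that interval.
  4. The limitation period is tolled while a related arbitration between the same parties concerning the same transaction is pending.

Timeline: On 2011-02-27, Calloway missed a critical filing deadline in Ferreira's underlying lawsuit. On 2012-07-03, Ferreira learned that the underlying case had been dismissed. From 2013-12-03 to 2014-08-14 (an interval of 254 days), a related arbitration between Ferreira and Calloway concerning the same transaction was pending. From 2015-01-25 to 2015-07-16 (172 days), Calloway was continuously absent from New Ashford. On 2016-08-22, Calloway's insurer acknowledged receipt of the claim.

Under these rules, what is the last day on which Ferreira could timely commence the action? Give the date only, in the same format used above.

The claim accrued on 2012-07-03 — the later of the 2011-02-27 act and the 2012-07-03 discovery.
5 years from 2012-07-03 is 2017-07-03.
Because the pending related arbitration ran from 2013-12-03 to 2014-08-14, the deadline is extended by 254 days to 2018-03-14.
Although the defendant's absence ran from 2015-01-25 to 2015-07-16, the stated rules do not make that a tolling event, so it is disregarded.
None of the other events listed affects the running of the period under the stated rules.

2018-03-14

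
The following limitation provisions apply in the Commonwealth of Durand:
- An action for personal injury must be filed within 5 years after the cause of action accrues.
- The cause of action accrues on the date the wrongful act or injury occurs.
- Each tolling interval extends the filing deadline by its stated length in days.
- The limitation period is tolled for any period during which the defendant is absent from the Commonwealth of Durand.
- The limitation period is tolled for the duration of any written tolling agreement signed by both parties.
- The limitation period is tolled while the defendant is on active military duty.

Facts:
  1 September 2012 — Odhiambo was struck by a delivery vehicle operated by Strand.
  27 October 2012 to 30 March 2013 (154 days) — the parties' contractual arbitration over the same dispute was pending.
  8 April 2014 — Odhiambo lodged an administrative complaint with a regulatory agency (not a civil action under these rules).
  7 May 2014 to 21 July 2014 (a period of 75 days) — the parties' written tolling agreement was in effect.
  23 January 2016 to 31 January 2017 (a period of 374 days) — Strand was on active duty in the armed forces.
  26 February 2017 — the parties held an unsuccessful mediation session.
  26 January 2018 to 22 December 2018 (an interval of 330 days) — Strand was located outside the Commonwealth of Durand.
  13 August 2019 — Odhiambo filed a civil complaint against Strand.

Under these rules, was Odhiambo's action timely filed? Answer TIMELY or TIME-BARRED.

The claim accrued on 1 September 2012, when the wrongful act occurred.
The untolled deadline — 5 years after 1 September 2012 — is 1 September 2017.
The written tolling agreement from 7 May 2014 to 21 July 2014 tolled the period for 75 days, extending the deadline to 15 November 2017.
The period was tolled for 374 days by the defendant's active military service (23 January 2016 to 31 January 2017), pushing the deadline to 24 November 2018.
Because the defendant's absence from the jurisdiction ran from 26 January 2018 to 22 December 2018, the deadline is extended by 330 days to 20 October 2019.
No stated provision tolls the period for a pending arbitration, so the interval from 27 October 2012 to 30 March 2013 has no effect on the deadline.
The other events in the timeline have no effect on the limitation period under the stated rules.
Filing on 13 August 2019 beat the 20 October 2019 deadline — the action is timely.

TIMELY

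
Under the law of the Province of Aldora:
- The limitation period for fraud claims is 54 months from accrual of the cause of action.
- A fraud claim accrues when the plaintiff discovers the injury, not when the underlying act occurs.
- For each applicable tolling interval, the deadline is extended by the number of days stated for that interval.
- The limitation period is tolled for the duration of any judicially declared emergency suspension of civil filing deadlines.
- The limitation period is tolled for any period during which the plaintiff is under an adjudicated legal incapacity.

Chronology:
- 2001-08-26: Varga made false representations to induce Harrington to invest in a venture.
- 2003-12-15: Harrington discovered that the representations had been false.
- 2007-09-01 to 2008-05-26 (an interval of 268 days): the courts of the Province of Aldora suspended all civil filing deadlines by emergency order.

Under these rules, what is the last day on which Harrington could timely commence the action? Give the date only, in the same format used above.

2009-03-10

Under the discovery rule, the claim accrued on 2003-12-15, when Harrington discovered the injury — not on the 2001-08-26 date of the underlying act.
54 months from 2003-12-15 is 2008-06-15.
Because the emergency suspension of filing deadlines ran from 2007-09-01 to 2008-05-26, the deadline is extended by 268 days to 2009-03-10.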